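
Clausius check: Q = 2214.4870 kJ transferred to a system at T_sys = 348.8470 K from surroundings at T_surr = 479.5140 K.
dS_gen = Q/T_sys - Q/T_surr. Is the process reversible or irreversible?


dS_sys = 2214.4870/348.8470 = 6.3480 kJ/K
dS_surr = -2214.4870/479.5140 = -4.6182 kJ/K
dS_gen = 6.3480 - 4.6182 = 1.7298 kJ/K (irreversible)

dS_gen = 1.7298 kJ/K, irreversible


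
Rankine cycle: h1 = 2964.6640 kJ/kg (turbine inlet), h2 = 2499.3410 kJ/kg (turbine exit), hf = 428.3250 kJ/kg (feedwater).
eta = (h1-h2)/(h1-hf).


W = 465.3230 kJ/kg
Q_in = 2536.3390 kJ/kg
eta = 0.1835 = 18.3462%

eta = 18.3462%


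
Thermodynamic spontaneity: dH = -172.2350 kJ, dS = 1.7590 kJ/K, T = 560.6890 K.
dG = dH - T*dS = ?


T*dS = 560.6890 * 1.7590 = 986.2520 kJ
dG = -172.2350 - 986.2520 = -1158.4870 kJ (spontaneous)

dG = -1158.4870 kJ, spontaneous


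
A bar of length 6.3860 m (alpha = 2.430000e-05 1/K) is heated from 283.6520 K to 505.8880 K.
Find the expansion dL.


dT = 222.2360 K
dL = 2.430000e-05 * 6.3860 * 222.2360 = 0.034487 m
L_final = 6.420487 m

dL = 0.034487 m


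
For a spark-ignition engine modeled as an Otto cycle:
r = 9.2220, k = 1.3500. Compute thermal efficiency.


r^(k-1) = 2.1761
eta = 1 - 1/2.1761 = 0.5405 = 54.0473%

54.0473%


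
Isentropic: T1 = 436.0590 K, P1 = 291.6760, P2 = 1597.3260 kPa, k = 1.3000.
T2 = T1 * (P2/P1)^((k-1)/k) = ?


(k-1)/k = 0.2308
(P2/P1)^exp = 1.4805
T2 = 436.0590 * 1.4805 = 645.6047 K

645.6047 K


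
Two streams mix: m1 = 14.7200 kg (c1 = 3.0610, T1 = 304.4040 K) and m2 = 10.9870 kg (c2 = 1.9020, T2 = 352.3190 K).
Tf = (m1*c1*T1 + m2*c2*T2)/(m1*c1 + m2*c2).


num = 21078.3178
den = 65.9552
Tf = 319.5854 K

319.5854 K


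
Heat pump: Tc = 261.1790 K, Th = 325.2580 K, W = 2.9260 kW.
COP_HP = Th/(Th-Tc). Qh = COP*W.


COP = 325.2580 / 64.0790 = 5.0759
Qh = 5.0759 * 2.9260 = 14.8521 kW

COP = 5.0759, Qh = 14.8521 kW


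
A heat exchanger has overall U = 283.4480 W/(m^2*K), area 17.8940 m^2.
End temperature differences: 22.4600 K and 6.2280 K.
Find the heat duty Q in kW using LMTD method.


LMTD = 12.6547 K
Q = 283.4480 * 17.8940 * 12.6547 = 64185.1123 W = 64.1851 kW

64.1851 kW


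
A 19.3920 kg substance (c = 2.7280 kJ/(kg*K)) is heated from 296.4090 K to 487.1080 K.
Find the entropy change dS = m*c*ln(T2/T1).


T2/T1 = 1.6434
ln(T2/T1) = 0.4967
dS = 19.3920 * 2.7280 * 0.4967 = 26.2785 kJ/K

26.2785 kJ/K


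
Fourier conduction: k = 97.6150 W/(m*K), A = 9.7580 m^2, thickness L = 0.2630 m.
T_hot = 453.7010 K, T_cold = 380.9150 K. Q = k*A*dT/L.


dT = 72.7860 K
Q = 97.6150 * 9.7580 * 72.7860 / 0.2630 = 263614.6106 W

263614.6106 W


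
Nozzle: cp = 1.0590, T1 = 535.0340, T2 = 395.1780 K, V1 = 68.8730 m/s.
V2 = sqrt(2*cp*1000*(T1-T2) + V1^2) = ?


dT = 139.8560 K
2*cp*1000*dT = 296215.0080
V1^2 = 4743.4901
V2 = sqrt(300958.4981) = 548.5968 m/s

548.5968 m/s


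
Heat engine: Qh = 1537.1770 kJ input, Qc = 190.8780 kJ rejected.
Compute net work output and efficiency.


W = 1537.1770 - 190.8780 = 1346.2990 kJ
eta = 1346.2990 / 1537.1770 = 0.8758 = 87.5826%

W = 1346.2990 kJ, eta = 87.5826%


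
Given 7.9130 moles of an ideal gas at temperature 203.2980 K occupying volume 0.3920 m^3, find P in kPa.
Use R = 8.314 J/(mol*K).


P = nRT/V = 7.9130 * 8.314 * 203.2980 / 0.3920
= 13374.7075 / 0.3920 = 34119.1517 Pa = 34.1192 kPa

34.1192 kPa


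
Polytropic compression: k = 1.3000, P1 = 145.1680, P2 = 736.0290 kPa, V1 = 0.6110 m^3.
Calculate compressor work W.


(k-1)/k = 0.2308
(P2/P1)^exp = 1.4544
W = 4.3333 * 145.1680 * 0.6110 * (1.4544 - 1) = 174.6696 kJ

174.6696 kJ


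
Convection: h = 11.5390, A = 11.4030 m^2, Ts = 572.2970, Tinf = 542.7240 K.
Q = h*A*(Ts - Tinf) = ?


dT = 29.5730 K
Q = 11.5390 * 11.4030 * 29.5730 = 3891.1922 W

3891.1922 W


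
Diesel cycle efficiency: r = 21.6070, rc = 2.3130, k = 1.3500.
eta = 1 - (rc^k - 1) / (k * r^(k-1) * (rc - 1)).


r^(k-1) = 2.9316
rc^k = 3.1020
eta = 0.5955 = 59.5499%

59.5499%


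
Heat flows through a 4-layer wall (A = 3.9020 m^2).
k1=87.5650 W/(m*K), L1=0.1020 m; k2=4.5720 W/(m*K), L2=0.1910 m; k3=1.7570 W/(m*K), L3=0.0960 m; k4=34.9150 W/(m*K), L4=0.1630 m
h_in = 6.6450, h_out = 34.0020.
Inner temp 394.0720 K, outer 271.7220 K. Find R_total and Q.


R_conv_in = 1/(6.6450*3.9020) = 0.0386
R_1 = 0.1020/(87.5650*3.9020) = 0.0003
R_2 = 0.1910/(4.5720*3.9020) = 0.0107
R_3 = 0.0960/(1.7570*3.9020) = 0.0140
R_4 = 0.1630/(34.9150*3.9020) = 0.0012
R_conv_out = 1/(34.0020*3.9020) = 0.0075
R_total = 0.0723 K/W
Q = 122.3500 / 0.0723 = 1692.0597 W

R_total = 0.0723 K/W, Q = 1692.0597 W


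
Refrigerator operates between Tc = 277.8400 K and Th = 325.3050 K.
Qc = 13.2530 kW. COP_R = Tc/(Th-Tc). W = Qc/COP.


COP = 277.8400 / 47.4650 = 5.8536
W = 13.2530 / 5.8536 = 2.2641 kW

COP = 5.8536, W = 2.2641 kW


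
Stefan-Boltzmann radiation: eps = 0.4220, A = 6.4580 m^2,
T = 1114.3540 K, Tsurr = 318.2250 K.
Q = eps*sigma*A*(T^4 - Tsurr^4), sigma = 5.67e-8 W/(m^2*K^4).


T^4 = 1.5420e+12
Tsurr^4 = 1.0255e+10
Q = 0.4220 * 5.67e-8 * 6.4580 * 1.5318e+12 = 236694.6268 W

236694.6268 W


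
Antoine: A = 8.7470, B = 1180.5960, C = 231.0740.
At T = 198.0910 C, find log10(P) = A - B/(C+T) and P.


C+T = 429.1650
B/(C+T) = 2.7509
log10(P) = 8.7470 - 2.7509 = 5.9961
P = 10^5.9961 = 991028.2074 mmHg

991028.2074 mmHg


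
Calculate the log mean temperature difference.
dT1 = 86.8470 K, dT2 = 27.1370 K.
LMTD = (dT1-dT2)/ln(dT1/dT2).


dT1/dT2 = 3.2003
ln(dT1/dT2) = 1.1632
LMTD = 59.7100 / 1.1632 = 51.3303 K

51.3303 K


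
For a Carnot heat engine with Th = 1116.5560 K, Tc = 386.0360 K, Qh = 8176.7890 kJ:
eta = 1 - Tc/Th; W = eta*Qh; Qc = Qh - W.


eta = 1 - 386.0360/1116.5560 = 0.6543
W = 0.6543 * 8176.7890 = 5349.7611 kJ
Qc = 8176.7890 - 5349.7611 = 2827.0279 kJ

eta = 65.4262%, W = 5349.7611 kJ, Qc = 2827.0279 kJ


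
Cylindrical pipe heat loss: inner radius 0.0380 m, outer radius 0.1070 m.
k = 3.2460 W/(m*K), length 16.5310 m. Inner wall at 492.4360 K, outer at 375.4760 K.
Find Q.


dT = 116.9600 K
ln(ro/ri) = 1.0352
Q = 2*pi*3.2460*16.5310*116.9600 / 1.0352 = 38091.0288 W

38091.0288 W


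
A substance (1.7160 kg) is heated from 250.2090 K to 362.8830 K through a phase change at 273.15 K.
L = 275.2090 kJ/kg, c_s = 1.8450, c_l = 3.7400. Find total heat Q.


Q1 (sensible, solid) = 1.7160 * 1.8450 * 22.9410 = 72.6317 kJ
Q2 (latent) = 1.7160 * 275.2090 = 472.2586 kJ
Q3 (sensible, liquid) = 1.7160 * 3.7400 * 89.7330 = 575.8920 kJ
Q_total = 1120.7823 kJ

1120.7823 kJ


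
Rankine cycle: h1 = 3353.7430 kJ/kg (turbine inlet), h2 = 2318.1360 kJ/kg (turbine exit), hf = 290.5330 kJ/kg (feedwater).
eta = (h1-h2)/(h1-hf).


W = 1035.6070 kJ/kg
Q_in = 3063.2100 kJ/kg
eta = 0.3381 = 33.8079%

eta = 33.8079%


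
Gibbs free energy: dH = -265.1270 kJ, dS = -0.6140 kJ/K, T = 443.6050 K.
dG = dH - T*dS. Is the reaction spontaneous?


T*dS = 443.6050 * -0.6140 = -272.3735 kJ
dG = -265.1270 + 272.3735 = 7.2465 kJ (non-spontaneous)

dG = 7.2465 kJ, non-spontaneous


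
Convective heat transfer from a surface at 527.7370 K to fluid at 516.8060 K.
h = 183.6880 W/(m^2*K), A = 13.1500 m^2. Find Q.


dT = 10.9310 K
Q = 183.6880 * 13.1500 * 10.9310 = 26403.7999 W

26403.7999 W


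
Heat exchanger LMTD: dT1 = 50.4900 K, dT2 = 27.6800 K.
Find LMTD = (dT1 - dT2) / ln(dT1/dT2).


dT1/dT2 = 1.8241
ln(dT1/dT2) = 0.6011
LMTD = 22.8100 / 0.6011 = 37.9493 K

37.9493 K


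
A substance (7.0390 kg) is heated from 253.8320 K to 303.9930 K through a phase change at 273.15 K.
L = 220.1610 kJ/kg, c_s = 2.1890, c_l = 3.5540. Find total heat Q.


Q1 (sensible, solid) = 7.0390 * 2.1890 * 19.3180 = 297.6589 kJ
Q2 (latent) = 7.0390 * 220.1610 = 1549.7133 kJ
Q3 (sensible, liquid) = 7.0390 * 3.5540 * 30.8430 = 771.5872 kJ
Q_total = 2618.9594 kJ

2618.9594 kJ


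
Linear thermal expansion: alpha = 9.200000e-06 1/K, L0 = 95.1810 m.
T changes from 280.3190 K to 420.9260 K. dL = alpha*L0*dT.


dT = 140.6070 K
dL = 9.200000e-06 * 95.1810 * 140.6070 = 0.123125 m
L_final = 95.304125 m

dL = 0.123125 m


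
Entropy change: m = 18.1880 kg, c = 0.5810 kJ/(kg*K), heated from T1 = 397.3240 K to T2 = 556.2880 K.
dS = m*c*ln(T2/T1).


T2/T1 = 1.4001
ln(T2/T1) = 0.3365
dS = 18.1880 * 0.5810 * 0.3365 = 3.5562 kJ/K

3.5562 kJ/K


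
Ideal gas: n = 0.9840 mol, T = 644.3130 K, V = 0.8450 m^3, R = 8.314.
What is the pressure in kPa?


P = nRT/V = 0.9840 * 8.314 * 644.3130 / 0.8450
= 5271.1092 / 0.8450 = 6237.9990 Pa = 6.2380 kPa

6.2380 kPa


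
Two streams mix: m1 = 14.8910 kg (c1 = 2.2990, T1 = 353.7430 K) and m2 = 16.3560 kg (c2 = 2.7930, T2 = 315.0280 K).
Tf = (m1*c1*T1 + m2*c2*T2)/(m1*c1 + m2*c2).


num = 26501.3887
den = 79.9167
Tf = 331.6126 K

331.6126 K


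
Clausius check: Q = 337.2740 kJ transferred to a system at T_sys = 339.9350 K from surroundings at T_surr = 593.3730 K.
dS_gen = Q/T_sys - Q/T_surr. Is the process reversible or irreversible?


dS_sys = 337.2740/339.9350 = 0.9922 kJ/K
dS_surr = -337.2740/593.3730 = -0.5684 kJ/K
dS_gen = 0.9922 - 0.5684 = 0.4238 kJ/K (irreversible)

dS_gen = 0.4238 kJ/K, irreversible


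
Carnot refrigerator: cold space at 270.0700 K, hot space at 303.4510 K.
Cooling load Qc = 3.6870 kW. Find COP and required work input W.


COP = 270.0700 / 33.3810 = 8.0905
W = 3.6870 / 8.0905 = 0.4557 kW

COP = 8.0905, W = 0.4557 kW


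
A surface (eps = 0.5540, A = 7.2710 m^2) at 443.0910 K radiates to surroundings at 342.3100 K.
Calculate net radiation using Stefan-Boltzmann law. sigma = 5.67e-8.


T^4 = 3.8545e+10
Tsurr^4 = 1.3730e+10
Q = 0.5540 * 5.67e-8 * 7.2710 * 2.4815e+10 = 5667.6447 W

5667.6447 W


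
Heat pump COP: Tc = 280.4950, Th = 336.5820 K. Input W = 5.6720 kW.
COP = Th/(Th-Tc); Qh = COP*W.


COP = 336.5820 / 56.0870 = 6.0011
Qh = 6.0011 * 5.6720 = 34.0381 kW

COP = 6.0011, Qh = 34.0381 kW


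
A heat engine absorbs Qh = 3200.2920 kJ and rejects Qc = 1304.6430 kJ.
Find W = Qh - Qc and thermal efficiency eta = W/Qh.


W = 3200.2920 - 1304.6430 = 1895.6490 kJ
eta = 1895.6490 / 3200.2920 = 0.5923 = 59.2336%

W = 1895.6490 kJ, eta = 59.2336%


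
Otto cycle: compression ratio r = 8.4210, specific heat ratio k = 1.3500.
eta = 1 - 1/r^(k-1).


r^(k-1) = 2.1080
eta = 1 - 1/2.1080 = 0.5256 = 52.5624%

52.5624%


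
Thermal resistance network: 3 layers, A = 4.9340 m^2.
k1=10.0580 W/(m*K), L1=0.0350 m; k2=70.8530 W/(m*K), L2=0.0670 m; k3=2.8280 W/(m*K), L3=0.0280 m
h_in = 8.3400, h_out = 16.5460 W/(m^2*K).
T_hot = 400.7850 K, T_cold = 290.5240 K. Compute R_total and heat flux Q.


R_conv_in = 1/(8.3400*4.9340) = 0.0243
R_1 = 0.0350/(10.0580*4.9340) = 0.0007
R_2 = 0.0670/(70.8530*4.9340) = 0.0002
R_3 = 0.0280/(2.8280*4.9340) = 0.0020
R_conv_out = 1/(16.5460*4.9340) = 0.0122
R_total = 0.0395 K/W
Q = 110.2610 / 0.0395 = 2794.6431 W

R_total = 0.0395 K/W, Q = 2794.6431 W


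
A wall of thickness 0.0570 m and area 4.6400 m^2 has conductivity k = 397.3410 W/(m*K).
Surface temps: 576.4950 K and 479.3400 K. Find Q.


dT = 97.1550 K
Q = 397.3410 * 4.6400 * 97.1550 / 0.0570 = 3142473.7707 W

3142473.7707 W


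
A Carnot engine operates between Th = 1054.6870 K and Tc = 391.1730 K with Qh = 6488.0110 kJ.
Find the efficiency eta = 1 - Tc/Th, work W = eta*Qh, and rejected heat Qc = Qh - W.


eta = 1 - 391.1730/1054.6870 = 0.6291
W = 0.6291 * 6488.0110 = 4081.6717 kJ
Qc = 6488.0110 - 4081.6717 = 2406.3393 kJ

eta = 62.9110%, W = 4081.6717 kJ, Qc = 2406.3393 kJ


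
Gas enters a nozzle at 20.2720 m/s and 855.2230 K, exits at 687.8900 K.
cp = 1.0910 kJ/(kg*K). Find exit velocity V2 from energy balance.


dT = 167.3330 K
2*cp*1000*dT = 365120.6060
V1^2 = 410.9540
V2 = sqrt(365531.5600) = 604.5921 m/s

604.5921 m/s


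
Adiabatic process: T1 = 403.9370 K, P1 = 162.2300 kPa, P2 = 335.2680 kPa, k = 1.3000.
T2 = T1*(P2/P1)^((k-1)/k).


(k-1)/k = 0.2308
(P2/P1)^exp = 1.1824
T2 = 403.9370 * 1.1824 = 477.6020 K

477.6020 K


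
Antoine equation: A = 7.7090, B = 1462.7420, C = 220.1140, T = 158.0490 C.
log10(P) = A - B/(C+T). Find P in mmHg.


C+T = 378.1630
B/(C+T) = 3.8680
log10(P) = 7.7090 - 3.8680 = 3.8410
P = 10^3.8410 = 6933.9407 mmHg

6933.9407 mmHg


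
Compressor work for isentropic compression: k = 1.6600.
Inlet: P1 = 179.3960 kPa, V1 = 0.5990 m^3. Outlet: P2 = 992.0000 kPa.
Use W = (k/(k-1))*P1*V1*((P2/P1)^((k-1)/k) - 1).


(k-1)/k = 0.3976
(P2/P1)^exp = 1.9737
W = 2.5152 * 179.3960 * 0.5990 * (1.9737 - 1) = 263.1763 kJ

263.1763 kJ


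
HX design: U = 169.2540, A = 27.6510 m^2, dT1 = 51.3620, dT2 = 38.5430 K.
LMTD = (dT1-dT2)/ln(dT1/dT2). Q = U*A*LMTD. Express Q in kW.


LMTD = 44.6462 K
Q = 169.2540 * 27.6510 * 44.6462 = 208946.1083 W = 208.9461 kW

208.9461 kW


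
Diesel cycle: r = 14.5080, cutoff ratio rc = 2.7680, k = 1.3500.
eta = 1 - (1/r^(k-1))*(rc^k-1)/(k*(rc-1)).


r^(k-1) = 2.5501
rc^k = 3.9530
eta = 0.5148 = 51.4844%

51.4844%


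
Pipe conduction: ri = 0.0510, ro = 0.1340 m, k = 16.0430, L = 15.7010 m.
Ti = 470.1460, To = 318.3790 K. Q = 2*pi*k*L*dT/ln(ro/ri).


dT = 151.7670 K
ln(ro/ri) = 0.9660
Q = 2*pi*16.0430*15.7010*151.7670 / 0.9660 = 248648.9441 W

248648.9441 W


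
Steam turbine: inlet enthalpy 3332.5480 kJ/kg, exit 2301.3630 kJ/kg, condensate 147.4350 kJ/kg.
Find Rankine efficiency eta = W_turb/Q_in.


W = 1031.1850 kJ/kg
Q_in = 3185.1130 kJ/kg
eta = 0.3238 = 32.3751%

eta = 32.3751%


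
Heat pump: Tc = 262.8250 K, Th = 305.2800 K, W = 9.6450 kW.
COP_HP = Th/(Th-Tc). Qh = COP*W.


COP = 305.2800 / 42.4550 = 7.1907
Qh = 7.1907 * 9.6450 = 69.3540 kW

COP = 7.1907, Qh = 69.3540 kW


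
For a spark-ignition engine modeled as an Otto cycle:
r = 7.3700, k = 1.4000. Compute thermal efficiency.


r^(k-1) = 2.2232
eta = 1 - 1/2.2232 = 0.5502 = 55.0207%

55.0207%


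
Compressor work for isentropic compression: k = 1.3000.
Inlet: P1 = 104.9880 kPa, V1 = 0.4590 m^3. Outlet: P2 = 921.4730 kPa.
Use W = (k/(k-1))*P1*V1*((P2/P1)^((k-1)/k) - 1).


(k-1)/k = 0.2308
(P2/P1)^exp = 1.6508
W = 4.3333 * 104.9880 * 0.4590 * (1.6508 - 1) = 135.9008 kJ

135.9008 kJ


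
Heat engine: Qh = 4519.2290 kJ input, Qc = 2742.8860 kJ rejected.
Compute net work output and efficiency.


W = 4519.2290 - 2742.8860 = 1776.3430 kJ
eta = 1776.3430 / 4519.2290 = 0.3931 = 39.3063%

W = 1776.3430 kJ, eta = 39.3063%


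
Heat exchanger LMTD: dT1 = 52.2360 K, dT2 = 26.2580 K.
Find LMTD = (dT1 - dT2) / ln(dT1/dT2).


dT1/dT2 = 1.9893
ln(dT1/dT2) = 0.6878
LMTD = 25.9780 / 0.6878 = 37.7696 K

37.7696 K


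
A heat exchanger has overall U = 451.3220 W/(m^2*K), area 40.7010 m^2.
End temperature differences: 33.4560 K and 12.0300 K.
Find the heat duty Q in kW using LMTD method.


LMTD = 20.9478 K
Q = 451.3220 * 40.7010 * 20.9478 = 384795.7267 W = 384.7957 kW

384.7957 kW


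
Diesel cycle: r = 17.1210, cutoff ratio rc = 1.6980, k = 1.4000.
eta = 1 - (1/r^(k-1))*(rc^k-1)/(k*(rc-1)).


r^(k-1) = 3.1147
rc^k = 2.0985
eta = 0.6391 = 63.9079%

63.9079%


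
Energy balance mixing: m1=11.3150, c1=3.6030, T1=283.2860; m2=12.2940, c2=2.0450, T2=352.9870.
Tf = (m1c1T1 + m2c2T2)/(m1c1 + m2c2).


num = 20423.5154
den = 65.9092
Tf = 309.8736 K

309.8736 K


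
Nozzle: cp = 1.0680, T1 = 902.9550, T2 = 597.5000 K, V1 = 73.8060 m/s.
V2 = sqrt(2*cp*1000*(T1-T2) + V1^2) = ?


dT = 305.4550 K
2*cp*1000*dT = 652451.8800
V1^2 = 5447.3256
V2 = sqrt(657899.2056) = 811.1099 m/s

811.1099 m/s


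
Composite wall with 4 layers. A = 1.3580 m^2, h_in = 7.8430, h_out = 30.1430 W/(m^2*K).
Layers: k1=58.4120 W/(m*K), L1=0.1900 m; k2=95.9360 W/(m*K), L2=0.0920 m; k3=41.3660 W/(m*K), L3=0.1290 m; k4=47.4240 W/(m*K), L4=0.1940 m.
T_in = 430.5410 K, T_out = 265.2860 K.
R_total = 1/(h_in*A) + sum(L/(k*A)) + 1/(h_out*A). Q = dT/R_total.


R_conv_in = 1/(7.8430*1.3580) = 0.0939
R_1 = 0.1900/(58.4120*1.3580) = 0.0024
R_2 = 0.0920/(95.9360*1.3580) = 0.0007
R_3 = 0.1290/(41.3660*1.3580) = 0.0023
R_4 = 0.1940/(47.4240*1.3580) = 0.0030
R_conv_out = 1/(30.1430*1.3580) = 0.0244
R_total = 0.1267 K/W
Q = 165.2550 / 0.1267 = 1303.9997 W

R_total = 0.1267 K/W, Q = 1303.9997 W


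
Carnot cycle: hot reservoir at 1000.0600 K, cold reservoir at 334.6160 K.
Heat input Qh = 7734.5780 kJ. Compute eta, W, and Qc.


eta = 1 - 334.6160/1000.0600 = 0.6654
W = 0.6654 * 7734.5780 = 5146.6197 kJ
Qc = 7734.5780 - 5146.6197 = 2587.9583 kJ

eta = 66.5404%, W = 5146.6197 kJ, Qc = 2587.9583 kJ


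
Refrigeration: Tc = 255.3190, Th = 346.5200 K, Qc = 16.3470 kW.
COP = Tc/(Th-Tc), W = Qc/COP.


COP = 255.3190 / 91.2010 = 2.7995
W = 16.3470 / 2.7995 = 5.8392 kW

COP = 2.7995, W = 5.8392 kW


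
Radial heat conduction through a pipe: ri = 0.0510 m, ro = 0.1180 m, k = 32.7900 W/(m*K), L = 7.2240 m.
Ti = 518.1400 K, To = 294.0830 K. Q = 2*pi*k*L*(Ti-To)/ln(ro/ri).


dT = 224.0570 K
ln(ro/ri) = 0.8389
Q = 2*pi*32.7900*7.2240*224.0570 / 0.8389 = 397528.7792 W

397528.7792 W


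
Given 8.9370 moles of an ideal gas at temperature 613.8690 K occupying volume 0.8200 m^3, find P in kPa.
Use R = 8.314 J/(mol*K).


P = nRT/V = 8.9370 * 8.314 * 613.8690 / 0.8200
= 45611.8283 / 0.8200 = 55624.1808 Pa = 55.6242 kPa

55.6242 kPa


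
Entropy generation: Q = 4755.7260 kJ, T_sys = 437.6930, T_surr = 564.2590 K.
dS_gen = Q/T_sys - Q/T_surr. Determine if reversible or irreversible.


dS_sys = 4755.7260/437.6930 = 10.8654 kJ/K
dS_surr = -4755.7260/564.2590 = -8.4283 kJ/K
dS_gen = 10.8654 - 8.4283 = 2.4372 kJ/K (irreversible)

dS_gen = 2.4372 kJ/K, irreversible


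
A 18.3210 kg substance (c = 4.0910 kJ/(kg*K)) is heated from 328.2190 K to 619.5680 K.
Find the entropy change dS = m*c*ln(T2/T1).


T2/T1 = 1.8877
ln(T2/T1) = 0.6353
dS = 18.3210 * 4.0910 * 0.6353 = 47.6196 kJ/K

47.6196 kJ/K


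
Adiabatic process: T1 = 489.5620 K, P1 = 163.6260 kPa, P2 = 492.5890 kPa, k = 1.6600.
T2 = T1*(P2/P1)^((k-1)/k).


(k-1)/k = 0.3976
(P2/P1)^exp = 1.5499
T2 = 489.5620 * 1.5499 = 758.7651 K

758.7651 K


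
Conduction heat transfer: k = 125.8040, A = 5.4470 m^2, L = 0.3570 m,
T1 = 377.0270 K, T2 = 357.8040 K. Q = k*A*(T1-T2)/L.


dT = 19.2230 K
Q = 125.8040 * 5.4470 * 19.2230 / 0.3570 = 36898.1655 W

36898.1655 W


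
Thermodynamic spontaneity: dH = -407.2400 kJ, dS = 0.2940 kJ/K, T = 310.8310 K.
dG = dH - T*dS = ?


T*dS = 310.8310 * 0.2940 = 91.3843 kJ
dG = -407.2400 - 91.3843 = -498.6243 kJ (spontaneous)

dG = -498.6243 kJ, spontaneous


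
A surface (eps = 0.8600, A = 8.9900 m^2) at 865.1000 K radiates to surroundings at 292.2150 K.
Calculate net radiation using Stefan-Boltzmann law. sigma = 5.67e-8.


T^4 = 5.6010e+11
Tsurr^4 = 7.2914e+09
Q = 0.8600 * 5.67e-8 * 8.9900 * 5.5281e+11 = 242334.7392 W

242334.7392 W


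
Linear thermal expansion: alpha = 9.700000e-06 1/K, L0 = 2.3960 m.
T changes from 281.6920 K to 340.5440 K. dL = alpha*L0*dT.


dT = 58.8520 K
dL = 9.700000e-06 * 2.3960 * 58.8520 = 0.001368 m
L_final = 2.397368 m

dL = 0.001368 m


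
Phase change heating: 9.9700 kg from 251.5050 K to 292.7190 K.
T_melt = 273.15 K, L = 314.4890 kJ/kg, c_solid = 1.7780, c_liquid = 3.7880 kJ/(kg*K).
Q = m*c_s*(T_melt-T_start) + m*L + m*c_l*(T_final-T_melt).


Q1 (sensible, solid) = 9.9700 * 1.7780 * 21.6450 = 383.6936 kJ
Q2 (latent) = 9.9700 * 314.4890 = 3135.4553 kJ
Q3 (sensible, liquid) = 9.9700 * 3.7880 * 19.5690 = 739.0499 kJ
Q_total = 4258.1988 kJ

4258.1988 kJ


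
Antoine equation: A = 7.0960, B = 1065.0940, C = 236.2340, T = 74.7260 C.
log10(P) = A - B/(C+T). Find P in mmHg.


C+T = 310.9600
B/(C+T) = 3.4252
log10(P) = 7.0960 - 3.4252 = 3.6708
P = 10^3.6708 = 4686.1902 mmHg

4686.1902 mmHg


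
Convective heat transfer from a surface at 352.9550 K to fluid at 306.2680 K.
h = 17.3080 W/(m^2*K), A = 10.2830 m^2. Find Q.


dT = 46.6870 K
Q = 17.3080 * 10.2830 * 46.6870 = 8309.2665 W

8309.2665 W


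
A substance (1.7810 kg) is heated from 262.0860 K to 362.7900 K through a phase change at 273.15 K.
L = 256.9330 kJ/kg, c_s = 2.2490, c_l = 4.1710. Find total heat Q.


Q1 (sensible, solid) = 1.7810 * 2.2490 * 11.0640 = 44.3165 kJ
Q2 (latent) = 1.7810 * 256.9330 = 457.5977 kJ
Q3 (sensible, liquid) = 1.7810 * 4.1710 * 89.6400 = 665.8953 kJ
Q_total = 1167.8095 kJ

1167.8095 kJ


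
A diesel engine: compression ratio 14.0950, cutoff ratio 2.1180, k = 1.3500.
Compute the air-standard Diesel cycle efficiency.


r^(k-1) = 2.5245
rc^k = 2.7542
eta = 0.5396 = 53.9597%

53.9597%


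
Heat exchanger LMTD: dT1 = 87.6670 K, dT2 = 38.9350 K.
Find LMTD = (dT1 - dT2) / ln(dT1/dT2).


dT1/dT2 = 2.2516
ln(dT1/dT2) = 0.8117
LMTD = 48.7320 / 0.8117 = 60.0405 K

60.0405 K


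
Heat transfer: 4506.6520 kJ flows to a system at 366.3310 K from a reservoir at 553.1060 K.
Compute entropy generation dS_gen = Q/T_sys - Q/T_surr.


dS_sys = 4506.6520/366.3310 = 12.3021 kJ/K
dS_surr = -4506.6520/553.1060 = -8.1479 kJ/K
dS_gen = 12.3021 - 8.1479 = 4.1542 kJ/K (irreversible)

dS_gen = 4.1542 kJ/K, irreversible


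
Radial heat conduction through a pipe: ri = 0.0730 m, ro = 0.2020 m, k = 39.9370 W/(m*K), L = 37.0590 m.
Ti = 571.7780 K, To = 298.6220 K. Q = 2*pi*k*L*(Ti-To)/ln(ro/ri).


dT = 273.1560 K
ln(ro/ri) = 1.0178
Q = 2*pi*39.9370*37.0590*273.1560 / 1.0178 = 2495708.0380 W

2495708.0380 W


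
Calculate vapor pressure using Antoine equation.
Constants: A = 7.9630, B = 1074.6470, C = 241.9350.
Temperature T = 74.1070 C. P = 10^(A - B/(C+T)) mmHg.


C+T = 316.0420
B/(C+T) = 3.4003
log10(P) = 7.9630 - 3.4003 = 4.5627
P = 10^4.5627 = 36531.7349 mmHg

36531.7349 mmHg


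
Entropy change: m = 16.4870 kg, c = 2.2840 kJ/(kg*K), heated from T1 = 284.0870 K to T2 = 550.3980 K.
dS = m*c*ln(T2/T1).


T2/T1 = 1.9374
ln(T2/T1) = 0.6614
dS = 16.4870 * 2.2840 * 0.6614 = 24.9044 kJ/K

24.9044 kJ/K


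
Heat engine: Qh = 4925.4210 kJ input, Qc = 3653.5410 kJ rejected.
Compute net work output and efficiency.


W = 4925.4210 - 3653.5410 = 1271.8800 kJ
eta = 1271.8800 / 4925.4210 = 0.2582 = 25.8228%

W = 1271.8800 kJ, eta = 25.8228%


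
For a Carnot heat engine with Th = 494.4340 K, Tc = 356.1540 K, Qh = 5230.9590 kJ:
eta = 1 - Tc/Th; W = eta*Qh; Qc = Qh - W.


eta = 1 - 356.1540/494.4340 = 0.2797
W = 0.2797 * 5230.9590 = 1462.9597 kJ
Qc = 5230.9590 - 1462.9597 = 3767.9993 kJ

eta = 27.9673%, W = 1462.9597 kJ, Qc = 3767.9993 kJ


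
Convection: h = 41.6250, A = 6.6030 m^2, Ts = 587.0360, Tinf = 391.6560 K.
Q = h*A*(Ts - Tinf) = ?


dT = 195.3800 K
Q = 41.6250 * 6.6030 * 195.3800 = 53700.1686 W

53700.1686 W


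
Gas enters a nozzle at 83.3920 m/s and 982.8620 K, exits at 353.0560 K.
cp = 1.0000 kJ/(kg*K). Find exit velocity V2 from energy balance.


dT = 629.8060 K
2*cp*1000*dT = 1259612.0000
V1^2 = 6954.2257
V2 = sqrt(1266566.2257) = 1125.4182 m/s

1125.4182 m/s


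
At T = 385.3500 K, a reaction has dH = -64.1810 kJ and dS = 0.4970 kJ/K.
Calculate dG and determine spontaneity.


T*dS = 385.3500 * 0.4970 = 191.5190 kJ
dG = -64.1810 - 191.5190 = -255.7000 kJ (spontaneous)

dG = -255.7000 kJ, spontaneous


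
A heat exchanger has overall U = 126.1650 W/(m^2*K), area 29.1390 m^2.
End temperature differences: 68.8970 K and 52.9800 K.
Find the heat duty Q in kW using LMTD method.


LMTD = 60.5905 K
Q = 126.1650 * 29.1390 * 60.5905 = 222750.0111 W = 222.7500 kW

222.7500 kW


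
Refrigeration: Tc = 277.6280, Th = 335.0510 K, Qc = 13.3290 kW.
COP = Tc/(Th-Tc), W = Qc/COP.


COP = 277.6280 / 57.4230 = 4.8348
W = 13.3290 / 4.8348 = 2.7569 kW

COP = 4.8348, W = 2.7569 kW


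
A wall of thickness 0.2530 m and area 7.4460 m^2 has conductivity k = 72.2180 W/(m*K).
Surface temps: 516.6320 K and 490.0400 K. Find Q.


dT = 26.5920 K
Q = 72.2180 * 7.4460 * 26.5920 / 0.2530 = 56519.5857 W

56519.5857 W


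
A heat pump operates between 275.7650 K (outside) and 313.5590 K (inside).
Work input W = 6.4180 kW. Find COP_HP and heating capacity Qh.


COP = 313.5590 / 37.7940 = 8.2965
Qh = 8.2965 * 6.4180 = 53.2471 kW

COP = 8.2965, Qh = 53.2471 kW


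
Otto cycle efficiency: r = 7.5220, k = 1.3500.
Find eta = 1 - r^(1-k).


r^(k-1) = 2.0264
eta = 1 - 1/2.0264 = 0.5065 = 50.6504%

50.6504%


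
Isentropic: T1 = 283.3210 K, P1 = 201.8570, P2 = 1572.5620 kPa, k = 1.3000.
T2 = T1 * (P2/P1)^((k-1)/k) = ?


(k-1)/k = 0.2308
(P2/P1)^exp = 1.6060
T2 = 283.3210 * 1.6060 = 455.0135 K

455.0135 K


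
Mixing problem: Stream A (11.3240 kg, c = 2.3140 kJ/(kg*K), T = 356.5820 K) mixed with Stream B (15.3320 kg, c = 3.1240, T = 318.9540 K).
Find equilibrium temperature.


num = 24620.7739
den = 74.1009
Tf = 332.2601 K

332.2601 K


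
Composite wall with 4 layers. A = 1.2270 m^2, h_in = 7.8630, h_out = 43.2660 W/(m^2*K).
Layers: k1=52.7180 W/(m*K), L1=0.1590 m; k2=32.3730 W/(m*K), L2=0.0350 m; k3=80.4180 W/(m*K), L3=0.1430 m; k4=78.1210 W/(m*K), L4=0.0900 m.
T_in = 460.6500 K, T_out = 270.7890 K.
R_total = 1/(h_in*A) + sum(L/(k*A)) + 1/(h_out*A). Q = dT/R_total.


R_conv_in = 1/(7.8630*1.2270) = 0.1036
R_1 = 0.1590/(52.7180*1.2270) = 0.0025
R_2 = 0.0350/(32.3730*1.2270) = 0.0009
R_3 = 0.1430/(80.4180*1.2270) = 0.0014
R_4 = 0.0900/(78.1210*1.2270) = 0.0009
R_conv_out = 1/(43.2660*1.2270) = 0.0188
R_total = 0.1282 K/W
Q = 189.8610 / 0.1282 = 1480.8167 W

R_total = 0.1282 K/W, Q = 1480.8167 W


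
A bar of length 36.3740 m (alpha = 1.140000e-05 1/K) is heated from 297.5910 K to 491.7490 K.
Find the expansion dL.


dT = 194.1580 K
dL = 1.140000e-05 * 36.3740 * 194.1580 = 0.080510 m
L_final = 36.454510 m

dL = 0.080510 m


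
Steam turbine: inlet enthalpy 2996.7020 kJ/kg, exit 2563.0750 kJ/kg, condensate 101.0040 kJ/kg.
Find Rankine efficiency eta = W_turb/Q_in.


W = 433.6270 kJ/kg
Q_in = 2895.6980 kJ/kg
eta = 0.1497 = 14.9749%

eta = 14.9749%


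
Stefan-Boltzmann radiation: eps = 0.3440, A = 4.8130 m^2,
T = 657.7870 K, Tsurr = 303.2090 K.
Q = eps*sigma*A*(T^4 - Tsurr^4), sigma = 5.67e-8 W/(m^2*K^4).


T^4 = 1.8722e+11
Tsurr^4 = 8.4522e+09
Q = 0.3440 * 5.67e-8 * 4.8130 * 1.7876e+11 = 16781.6672 W

16781.6672 W


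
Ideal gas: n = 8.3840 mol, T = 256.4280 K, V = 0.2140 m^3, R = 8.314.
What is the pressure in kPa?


P = nRT/V = 8.3840 * 8.314 * 256.4280 / 0.2140
= 17874.2050 / 0.2140 = 83524.3225 Pa = 83.5243 kPa

83.5243 kPa


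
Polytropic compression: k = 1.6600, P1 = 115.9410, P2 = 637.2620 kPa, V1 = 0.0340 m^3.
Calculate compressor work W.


(k-1)/k = 0.3976
(P2/P1)^exp = 1.9690
W = 2.5152 * 115.9410 * 0.0340 * (1.9690 - 1) = 9.6075 kJ

9.6075 kJ


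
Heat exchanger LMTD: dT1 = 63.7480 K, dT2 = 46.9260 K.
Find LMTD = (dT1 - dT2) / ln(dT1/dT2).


dT1/dT2 = 1.3585
ln(dT1/dT2) = 0.3064
LMTD = 16.8220 / 0.3064 = 54.9082 K

54.9082 K


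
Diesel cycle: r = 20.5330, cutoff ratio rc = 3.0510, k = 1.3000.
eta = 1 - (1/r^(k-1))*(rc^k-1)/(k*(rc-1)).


r^(k-1) = 2.4759
rc^k = 4.2636
eta = 0.5056 = 50.5632%

50.5632%


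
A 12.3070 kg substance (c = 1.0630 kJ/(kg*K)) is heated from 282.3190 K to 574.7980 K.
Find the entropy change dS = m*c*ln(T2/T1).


T2/T1 = 2.0360
ln(T2/T1) = 0.7110
dS = 12.3070 * 1.0630 * 0.7110 = 9.3013 kJ/K

9.3013 kJ/K


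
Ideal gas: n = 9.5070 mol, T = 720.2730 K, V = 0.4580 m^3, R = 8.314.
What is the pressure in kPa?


P = nRT/V = 9.5070 * 8.314 * 720.2730 / 0.4580
= 56931.2408 / 0.4580 = 124304.0192 Pa = 124.3040 kPa

124.3040 kPa


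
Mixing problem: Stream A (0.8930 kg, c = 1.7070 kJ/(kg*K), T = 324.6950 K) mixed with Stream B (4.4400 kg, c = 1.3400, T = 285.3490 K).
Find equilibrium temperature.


num = 2192.6616
den = 7.4740
Tf = 293.3738 K

293.3738 K


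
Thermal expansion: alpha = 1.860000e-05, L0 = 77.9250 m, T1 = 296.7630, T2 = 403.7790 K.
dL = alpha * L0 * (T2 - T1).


dT = 107.0160 K
dL = 1.860000e-05 * 77.9250 * 107.0160 = 0.155110 m
L_final = 78.080110 m

dL = 0.155110 m


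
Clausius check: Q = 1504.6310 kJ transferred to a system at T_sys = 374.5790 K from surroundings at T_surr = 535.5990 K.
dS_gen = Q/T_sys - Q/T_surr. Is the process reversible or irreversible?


dS_sys = 1504.6310/374.5790 = 4.0169 kJ/K
dS_surr = -1504.6310/535.5990 = -2.8092 kJ/K
dS_gen = 4.0169 - 2.8092 = 1.2076 kJ/K (irreversible)

dS_gen = 1.2076 kJ/K, irreversible


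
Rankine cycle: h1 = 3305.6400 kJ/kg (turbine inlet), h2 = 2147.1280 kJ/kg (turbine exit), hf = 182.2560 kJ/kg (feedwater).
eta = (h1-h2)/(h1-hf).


W = 1158.5120 kJ/kg
Q_in = 3123.3840 kJ/kg
eta = 0.3709 = 37.0916%

eta = 37.0916%


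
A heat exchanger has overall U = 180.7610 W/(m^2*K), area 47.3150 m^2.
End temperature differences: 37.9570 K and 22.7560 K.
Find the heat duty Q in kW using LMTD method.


LMTD = 29.7112 K
Q = 180.7610 * 47.3150 * 29.7112 = 254111.2555 W = 254.1113 kW

254.1113 kW


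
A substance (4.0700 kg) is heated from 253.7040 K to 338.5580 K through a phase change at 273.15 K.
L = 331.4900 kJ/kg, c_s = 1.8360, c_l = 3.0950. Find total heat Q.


Q1 (sensible, solid) = 4.0700 * 1.8360 * 19.4460 = 145.3106 kJ
Q2 (latent) = 4.0700 * 331.4900 = 1349.1643 kJ
Q3 (sensible, liquid) = 4.0700 * 3.0950 * 65.4080 = 823.9217 kJ
Q_total = 2318.3966 kJ

2318.3966 kJ


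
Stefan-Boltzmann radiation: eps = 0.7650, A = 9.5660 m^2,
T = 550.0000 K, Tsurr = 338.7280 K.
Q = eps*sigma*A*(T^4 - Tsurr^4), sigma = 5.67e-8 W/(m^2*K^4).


T^4 = 9.1506e+10
Tsurr^4 = 1.3165e+10
Q = 0.7650 * 5.67e-8 * 9.5660 * 7.8342e+10 = 32506.3446 W

32506.3446 W


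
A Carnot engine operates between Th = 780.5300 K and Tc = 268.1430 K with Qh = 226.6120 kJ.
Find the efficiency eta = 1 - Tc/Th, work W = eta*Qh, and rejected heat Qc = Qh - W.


eta = 1 - 268.1430/780.5300 = 0.6565
W = 0.6565 * 226.6120 = 148.7618 kJ
Qc = 226.6120 - 148.7618 = 77.8502 kJ

eta = 65.6460%, W = 148.7618 kJ, Qc = 77.8502 kJ


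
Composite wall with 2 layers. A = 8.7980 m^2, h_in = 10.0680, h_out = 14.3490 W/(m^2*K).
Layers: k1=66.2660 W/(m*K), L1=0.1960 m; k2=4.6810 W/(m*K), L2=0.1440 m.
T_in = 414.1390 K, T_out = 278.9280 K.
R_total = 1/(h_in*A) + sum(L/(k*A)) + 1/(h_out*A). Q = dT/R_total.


R_conv_in = 1/(10.0680*8.7980) = 0.0113
R_1 = 0.1960/(66.2660*8.7980) = 0.0003
R_2 = 0.1440/(4.6810*8.7980) = 0.0035
R_conv_out = 1/(14.3490*8.7980) = 0.0079
R_total = 0.0230 K/W
Q = 135.2110 / 0.0230 = 5867.6538 W

R_total = 0.0230 K/W, Q = 5867.6538 W


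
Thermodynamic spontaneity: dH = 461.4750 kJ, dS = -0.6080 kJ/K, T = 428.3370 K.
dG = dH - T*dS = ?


T*dS = 428.3370 * -0.6080 = -260.4289 kJ
dG = 461.4750 + 260.4289 = 721.9039 kJ (non-spontaneous)

dG = 721.9039 kJ, non-spontaneous


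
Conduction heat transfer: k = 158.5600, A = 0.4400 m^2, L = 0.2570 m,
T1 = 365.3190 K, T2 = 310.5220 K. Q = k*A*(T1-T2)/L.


dT = 54.7970 K
Q = 158.5600 * 0.4400 * 54.7970 / 0.2570 = 14875.4452 W

14875.4452 W


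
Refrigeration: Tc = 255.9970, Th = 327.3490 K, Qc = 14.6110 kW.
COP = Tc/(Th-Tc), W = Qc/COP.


COP = 255.9970 / 71.3520 = 3.5878
W = 14.6110 / 3.5878 = 4.0724 kW

COP = 3.5878, W = 4.0724 kW


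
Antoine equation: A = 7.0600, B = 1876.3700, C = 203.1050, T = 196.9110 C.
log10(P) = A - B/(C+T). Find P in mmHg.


C+T = 400.0160
B/(C+T) = 4.6907
log10(P) = 7.0600 - 4.6907 = 2.3693
P = 10^2.3693 = 234.0252 mmHg

234.0252 mmHg


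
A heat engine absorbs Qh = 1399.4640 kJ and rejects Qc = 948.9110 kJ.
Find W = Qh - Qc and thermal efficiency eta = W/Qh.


W = 1399.4640 - 948.9110 = 450.5530 kJ
eta = 450.5530 / 1399.4640 = 0.3219 = 32.1947%

W = 450.5530 kJ, eta = 32.1947%


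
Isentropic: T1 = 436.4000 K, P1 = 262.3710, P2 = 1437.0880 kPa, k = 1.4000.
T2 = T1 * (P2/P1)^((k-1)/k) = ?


(k-1)/k = 0.2857
(P2/P1)^exp = 1.6256
T2 = 436.4000 * 1.6256 = 709.4210 K

709.4210 K


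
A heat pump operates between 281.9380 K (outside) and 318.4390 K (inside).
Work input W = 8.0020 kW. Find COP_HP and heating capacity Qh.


COP = 318.4390 / 36.5010 = 8.7241
Qh = 8.7241 * 8.0020 = 69.8104 kW

COP = 8.7241, Qh = 69.8104 kW


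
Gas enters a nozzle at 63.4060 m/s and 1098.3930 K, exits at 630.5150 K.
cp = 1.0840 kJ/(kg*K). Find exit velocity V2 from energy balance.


dT = 467.8780 K
2*cp*1000*dT = 1014359.5040
V1^2 = 4020.3208
V2 = sqrt(1018379.8248) = 1009.1481 m/s

1009.1481 m/s


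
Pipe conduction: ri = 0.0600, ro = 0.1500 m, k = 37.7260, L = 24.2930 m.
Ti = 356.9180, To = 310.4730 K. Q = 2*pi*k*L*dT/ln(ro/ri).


dT = 46.4450 K
ln(ro/ri) = 0.9163
Q = 2*pi*37.7260*24.2930*46.4450 / 0.9163 = 291882.0934 W

291882.0934 W


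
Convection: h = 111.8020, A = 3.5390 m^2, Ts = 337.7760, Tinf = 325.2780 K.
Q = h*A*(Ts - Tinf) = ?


dT = 12.4980 K
Q = 111.8020 * 3.5390 * 12.4980 = 4945.0496 W

4945.0496 W


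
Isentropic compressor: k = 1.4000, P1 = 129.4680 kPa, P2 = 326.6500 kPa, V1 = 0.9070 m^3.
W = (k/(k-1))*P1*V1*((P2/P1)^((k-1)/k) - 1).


(k-1)/k = 0.2857
(P2/P1)^exp = 1.3027
W = 3.5000 * 129.4680 * 0.9070 * (1.3027 - 1) = 124.3961 kJ

124.3961 kJ


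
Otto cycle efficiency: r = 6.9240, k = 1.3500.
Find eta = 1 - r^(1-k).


r^(k-1) = 1.9685
eta = 1 - 1/1.9685 = 0.4920 = 49.1987%

49.1987%


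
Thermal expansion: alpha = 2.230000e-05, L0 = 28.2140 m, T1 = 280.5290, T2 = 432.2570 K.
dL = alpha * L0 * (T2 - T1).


dT = 151.7280 K
dL = 2.230000e-05 * 28.2140 * 151.7280 = 0.095463 m
L_final = 28.309463 m

dL = 0.095463 m


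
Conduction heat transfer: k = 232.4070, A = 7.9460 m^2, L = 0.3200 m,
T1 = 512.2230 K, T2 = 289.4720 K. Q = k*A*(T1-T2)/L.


dT = 222.7510 K
Q = 232.4070 * 7.9460 * 222.7510 / 0.3200 = 1285486.2910 W

1285486.2910 W


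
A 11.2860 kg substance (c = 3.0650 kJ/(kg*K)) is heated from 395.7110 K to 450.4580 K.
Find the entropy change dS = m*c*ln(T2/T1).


T2/T1 = 1.1384
ln(T2/T1) = 0.1296
dS = 11.2860 * 3.0650 * 0.1296 = 4.4824 kJ/K

4.4824 kJ/K


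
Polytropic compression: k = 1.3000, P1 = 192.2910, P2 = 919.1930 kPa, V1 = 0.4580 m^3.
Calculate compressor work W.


(k-1)/k = 0.2308
(P2/P1)^exp = 1.4348
W = 4.3333 * 192.2910 * 0.4580 * (1.4348 - 1) = 165.9396 kJ

165.9396 kJ


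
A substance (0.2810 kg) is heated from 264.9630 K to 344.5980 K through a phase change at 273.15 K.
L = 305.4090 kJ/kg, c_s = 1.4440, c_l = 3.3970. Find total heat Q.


Q1 (sensible, solid) = 0.2810 * 1.4440 * 8.1870 = 3.3220 kJ
Q2 (latent) = 0.2810 * 305.4090 = 85.8199 kJ
Q3 (sensible, liquid) = 0.2810 * 3.3970 * 71.4480 = 68.2012 kJ
Q_total = 157.3431 kJ

157.3431 kJ


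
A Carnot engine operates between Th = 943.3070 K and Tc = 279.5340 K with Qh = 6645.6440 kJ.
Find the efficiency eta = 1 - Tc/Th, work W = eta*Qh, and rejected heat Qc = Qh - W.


eta = 1 - 279.5340/943.3070 = 0.7037
W = 0.7037 * 6645.6440 = 4676.3133 kJ
Qc = 6645.6440 - 4676.3133 = 1969.3307 kJ

eta = 70.3666%, W = 4676.3133 kJ, Qc = 1969.3307 kJ


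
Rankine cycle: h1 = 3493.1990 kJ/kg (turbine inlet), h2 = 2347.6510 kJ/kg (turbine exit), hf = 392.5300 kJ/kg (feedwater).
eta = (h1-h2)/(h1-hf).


W = 1145.5480 kJ/kg
Q_in = 3100.6690 kJ/kg
eta = 0.3695 = 36.9452%

eta = 36.9452%


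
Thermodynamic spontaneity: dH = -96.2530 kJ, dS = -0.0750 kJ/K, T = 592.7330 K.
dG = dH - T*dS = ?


T*dS = 592.7330 * -0.0750 = -44.4550 kJ
dG = -96.2530 + 44.4550 = -51.7980 kJ (spontaneous)

dG = -51.7980 kJ, spontaneous


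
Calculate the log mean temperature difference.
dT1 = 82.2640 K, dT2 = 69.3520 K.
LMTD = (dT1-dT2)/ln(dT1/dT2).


dT1/dT2 = 1.1862
ln(dT1/dT2) = 0.1707
LMTD = 12.9120 / 0.1707 = 75.6244 K

75.6244 K


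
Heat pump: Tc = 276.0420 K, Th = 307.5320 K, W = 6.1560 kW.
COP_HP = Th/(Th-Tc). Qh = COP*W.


COP = 307.5320 / 31.4900 = 9.7660
Qh = 9.7660 * 6.1560 = 60.1196 kW

COP = 9.7660, Qh = 60.1196 kW


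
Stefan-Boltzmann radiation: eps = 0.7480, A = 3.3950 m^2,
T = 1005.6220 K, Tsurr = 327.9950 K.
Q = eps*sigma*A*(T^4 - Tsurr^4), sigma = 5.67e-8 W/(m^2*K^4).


T^4 = 1.0227e+12
Tsurr^4 = 1.1574e+10
Q = 0.7480 * 5.67e-8 * 3.3950 * 1.0111e+12 = 145586.3247 W

145586.3247 W


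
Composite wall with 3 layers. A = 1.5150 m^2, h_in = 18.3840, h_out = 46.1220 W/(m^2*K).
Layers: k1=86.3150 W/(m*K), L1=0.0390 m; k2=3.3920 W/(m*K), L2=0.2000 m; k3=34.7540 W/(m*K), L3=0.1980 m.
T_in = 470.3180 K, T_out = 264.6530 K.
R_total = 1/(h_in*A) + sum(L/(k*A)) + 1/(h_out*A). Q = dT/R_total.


R_conv_in = 1/(18.3840*1.5150) = 0.0359
R_1 = 0.0390/(86.3150*1.5150) = 0.0003
R_2 = 0.2000/(3.3920*1.5150) = 0.0389
R_3 = 0.1980/(34.7540*1.5150) = 0.0038
R_conv_out = 1/(46.1220*1.5150) = 0.0143
R_total = 0.0932 K/W
Q = 205.6650 / 0.0932 = 2206.8617 W

R_total = 0.0932 K/W, Q = 2206.8617 W


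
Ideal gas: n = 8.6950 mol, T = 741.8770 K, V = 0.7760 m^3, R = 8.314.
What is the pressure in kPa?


P = nRT/V = 8.6950 * 8.314 * 741.8770 / 0.7760
= 53630.4590 / 0.7760 = 69111.4162 Pa = 69.1114 kPa

69.1114 kPa


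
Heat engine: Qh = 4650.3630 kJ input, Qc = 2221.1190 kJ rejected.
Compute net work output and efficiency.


W = 4650.3630 - 2221.1190 = 2429.2440 kJ
eta = 2429.2440 / 4650.3630 = 0.5224 = 52.2377%

W = 2429.2440 kJ, eta = 52.2377%


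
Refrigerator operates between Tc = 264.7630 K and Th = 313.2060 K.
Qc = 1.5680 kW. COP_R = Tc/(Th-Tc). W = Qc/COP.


COP = 264.7630 / 48.4430 = 5.4655
W = 1.5680 / 5.4655 = 0.2869 kW

COP = 5.4655, W = 0.2869 kW


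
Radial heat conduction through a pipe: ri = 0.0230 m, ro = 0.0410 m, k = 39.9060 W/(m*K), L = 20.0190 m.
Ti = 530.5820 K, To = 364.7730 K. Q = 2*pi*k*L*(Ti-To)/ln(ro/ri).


dT = 165.8090 K
ln(ro/ri) = 0.5781
Q = 2*pi*39.9060*20.0190*165.8090 / 0.5781 = 1439733.8535 W

1439733.8535 W


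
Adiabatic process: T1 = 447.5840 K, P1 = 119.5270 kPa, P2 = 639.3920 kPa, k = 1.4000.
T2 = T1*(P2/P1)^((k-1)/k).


(k-1)/k = 0.2857
(P2/P1)^exp = 1.6147
T2 = 447.5840 * 1.6147 = 722.7042 K

722.7042 K


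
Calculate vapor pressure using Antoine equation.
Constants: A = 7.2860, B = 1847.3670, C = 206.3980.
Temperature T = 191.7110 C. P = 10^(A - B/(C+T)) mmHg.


C+T = 398.1090
B/(C+T) = 4.6404
log10(P) = 7.2860 - 4.6404 = 2.6456
P = 10^2.6456 = 442.2270 mmHg

442.2270 mmHg


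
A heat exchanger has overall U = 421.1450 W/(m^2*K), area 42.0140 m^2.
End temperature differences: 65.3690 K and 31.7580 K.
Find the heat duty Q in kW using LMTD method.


LMTD = 46.5589 K
Q = 421.1450 * 42.0140 * 46.5589 = 823811.7459 W = 823.8117 kW

823.8117 kW


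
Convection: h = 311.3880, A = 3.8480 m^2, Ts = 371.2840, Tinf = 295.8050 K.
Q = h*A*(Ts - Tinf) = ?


dT = 75.4790 K
Q = 311.3880 * 3.8480 * 75.4790 = 90440.5247 W

90440.5247 W


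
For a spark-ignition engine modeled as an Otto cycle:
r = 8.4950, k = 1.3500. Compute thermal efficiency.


r^(k-1) = 2.1145
eta = 1 - 1/2.1145 = 0.5271 = 52.7074%

52.7074%


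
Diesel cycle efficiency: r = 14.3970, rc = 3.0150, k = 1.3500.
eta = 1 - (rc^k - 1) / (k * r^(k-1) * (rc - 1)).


r^(k-1) = 2.5433
rc^k = 4.4365
eta = 0.5033 = 50.3283%

50.3283%


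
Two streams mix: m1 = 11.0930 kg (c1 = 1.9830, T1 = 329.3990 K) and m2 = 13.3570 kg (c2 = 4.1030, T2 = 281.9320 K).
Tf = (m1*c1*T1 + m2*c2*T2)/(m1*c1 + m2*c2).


num = 22696.8646
den = 76.8012
Tf = 295.5275 K

295.5275 K


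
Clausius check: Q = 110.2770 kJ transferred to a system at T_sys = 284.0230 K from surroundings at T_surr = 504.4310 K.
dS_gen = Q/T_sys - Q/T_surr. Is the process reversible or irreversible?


dS_sys = 110.2770/284.0230 = 0.3883 kJ/K
dS_surr = -110.2770/504.4310 = -0.2186 kJ/K
dS_gen = 0.3883 - 0.2186 = 0.1697 kJ/K (irreversible)

dS_gen = 0.1697 kJ/K, irreversible


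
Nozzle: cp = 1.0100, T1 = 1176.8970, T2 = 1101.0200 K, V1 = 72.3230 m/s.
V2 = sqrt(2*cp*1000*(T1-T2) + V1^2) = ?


dT = 75.8770 K
2*cp*1000*dT = 153271.5400
V1^2 = 5230.6163
V2 = sqrt(158502.1563) = 398.1233 m/s

398.1233 m/s


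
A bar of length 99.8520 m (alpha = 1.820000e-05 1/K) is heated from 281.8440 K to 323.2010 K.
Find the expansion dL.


dT = 41.3570 K
dL = 1.820000e-05 * 99.8520 * 41.3570 = 0.075158 m
L_final = 99.927158 m

dL = 0.075158 m
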